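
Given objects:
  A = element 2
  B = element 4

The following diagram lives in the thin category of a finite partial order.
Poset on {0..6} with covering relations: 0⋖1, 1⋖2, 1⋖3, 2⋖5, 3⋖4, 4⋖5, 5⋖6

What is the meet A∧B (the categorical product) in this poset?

Common predecessors of 2,4: {0,1}
  0 ≤ 1
  1 ≤ 1
glb = 1

Answer: A∧B = 1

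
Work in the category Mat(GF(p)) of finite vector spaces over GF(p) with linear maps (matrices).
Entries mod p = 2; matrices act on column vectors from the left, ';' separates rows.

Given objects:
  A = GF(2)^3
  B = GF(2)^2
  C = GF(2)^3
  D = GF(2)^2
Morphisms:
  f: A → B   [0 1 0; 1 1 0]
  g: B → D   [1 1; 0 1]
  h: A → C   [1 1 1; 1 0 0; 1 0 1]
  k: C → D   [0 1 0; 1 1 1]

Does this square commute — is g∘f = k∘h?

Path 1 = f;g:
  e0=[1,0,0] f→[0,1] g→[1,1]
  e1=[0,1,0] f→[1,1] g→[0,1]
  e2=[0,0,1] f→[0,0] g→[0,0]
  ⟦path⟧₁ = [1 0 0; 1 1 0]
Path 2 = h;k:
  e0=[1,0,0] h→[1,1,1] k→[1,1]
  e1=[0,1,0] h→[1,0,0] k→[0,1]
  e2=[0,0,1] h→[1,0,1] k→[0,0]
  ⟦path⟧₂ = [1 0 0; 1 1 0]
Equal? same morphism ✓

Answer: COMMUTES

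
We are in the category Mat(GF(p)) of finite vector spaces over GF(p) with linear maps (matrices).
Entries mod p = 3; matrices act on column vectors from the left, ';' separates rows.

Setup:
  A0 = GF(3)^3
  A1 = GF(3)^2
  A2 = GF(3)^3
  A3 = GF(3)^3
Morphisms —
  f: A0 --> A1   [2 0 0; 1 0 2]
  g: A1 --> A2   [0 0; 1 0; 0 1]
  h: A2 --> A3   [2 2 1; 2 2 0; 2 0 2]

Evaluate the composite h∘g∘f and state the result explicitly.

Answer: [2 0 2; 1 0 0; 2 0 1]

Work:
  e0=⟨1,0,0⟩ f-->⟨2,1⟩ g-->⟨0,2,1⟩ h-->⟨2,1,2⟩
  e1=⟨0,1,0⟩ f-->⟨0,0⟩ g-->⟨0,0,0⟩ h-->⟨0,0,0⟩
  e2=⟨0,0,1⟩ f-->⟨0,2⟩ g-->⟨0,0,2⟩ h-->⟨2,0,1⟩
result: [2 0 2; 1 0 0; 2 0 1]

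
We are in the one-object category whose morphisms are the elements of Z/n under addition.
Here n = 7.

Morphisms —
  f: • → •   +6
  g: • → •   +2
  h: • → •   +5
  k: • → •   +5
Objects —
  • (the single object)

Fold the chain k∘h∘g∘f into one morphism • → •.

Answer: +4

Derivation:
  0 +6≡6 +2≡1 +5≡6 +5≡4  (mod 7)
composite: +4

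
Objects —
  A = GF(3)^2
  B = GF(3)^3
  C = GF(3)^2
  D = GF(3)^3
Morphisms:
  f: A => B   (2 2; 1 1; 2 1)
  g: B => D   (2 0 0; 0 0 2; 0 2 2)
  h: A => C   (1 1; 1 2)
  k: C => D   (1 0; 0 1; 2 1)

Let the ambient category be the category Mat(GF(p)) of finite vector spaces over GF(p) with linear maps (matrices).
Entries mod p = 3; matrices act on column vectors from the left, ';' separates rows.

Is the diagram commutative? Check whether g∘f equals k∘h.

Answer: COMMUTES

Work:
Along f;g (path 1):
  e0=(1,0) f=>(2,1,2) g=>(1,1,0)
  e1=(0,1) f=>(2,1,1) g=>(1,2,1)
  composite₁ = (1 1; 1 2; 0 1)
Along h;k (path 2):
  e0=(1,0) h=>(1,1) k=>(1,1,0)
  e1=(0,1) h=>(1,2) k=>(1,2,1)
  composite₂ = (1 1; 1 2; 0 1)
Equal? same morphism ✓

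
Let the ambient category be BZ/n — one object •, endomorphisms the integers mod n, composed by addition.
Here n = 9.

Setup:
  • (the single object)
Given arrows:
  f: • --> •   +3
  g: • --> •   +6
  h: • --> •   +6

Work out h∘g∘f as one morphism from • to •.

  0 +3≡3 +6≡0 +6≡6  (mod 9)
composite: +6

Answer: +6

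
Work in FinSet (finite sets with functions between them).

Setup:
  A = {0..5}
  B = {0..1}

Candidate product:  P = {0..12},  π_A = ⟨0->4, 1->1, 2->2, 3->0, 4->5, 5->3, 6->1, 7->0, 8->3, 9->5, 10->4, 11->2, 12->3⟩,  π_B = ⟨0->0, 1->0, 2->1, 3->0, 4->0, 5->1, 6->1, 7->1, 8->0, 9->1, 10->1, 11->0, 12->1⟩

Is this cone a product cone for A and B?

|A|·|B| = 6·2 = 12;  |P| = 13
  → cardinalities differ; no bijection possible.

Answer: NOT A VALID PRODUCT — |P|=13 ≠ |A|·|B|=12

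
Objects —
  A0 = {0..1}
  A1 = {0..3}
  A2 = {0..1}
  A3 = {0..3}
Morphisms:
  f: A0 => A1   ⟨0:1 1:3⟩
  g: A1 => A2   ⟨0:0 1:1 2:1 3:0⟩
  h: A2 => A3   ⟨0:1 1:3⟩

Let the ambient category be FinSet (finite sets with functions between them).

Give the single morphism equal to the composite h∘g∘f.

Answer: ⟨0:3 1:1⟩

Derivation:
  0 f=>1 g=>1 h=>3
  1 f=>3 g=>0 h=>1
result: ⟨0:3 1:1⟩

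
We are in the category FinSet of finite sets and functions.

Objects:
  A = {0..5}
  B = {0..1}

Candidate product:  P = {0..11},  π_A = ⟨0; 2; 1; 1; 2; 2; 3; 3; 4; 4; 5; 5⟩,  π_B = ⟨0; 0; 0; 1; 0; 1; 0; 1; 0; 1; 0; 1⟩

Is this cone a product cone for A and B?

|A|·|B| = 6·2 = 12;  |P| = 12
Check the pairing map k ↦ (π_A(k), π_B(k)):
  0 -> (0,0)
  1 -> (2,0)
  2 -> (1,0)
  3 -> (1,1)
  4 -> (2,0)  ✗ repeats pair of k=1
  5 -> (2,1)
  6 -> (3,0)
  7 -> (3,1)
  8 -> (4,0)
  9 -> (4,1)
  10 -> (5,0)
  11 -> (5,1)
distinct pairs in image: 11 / 12 needed
  → (2,0) hit at k=1 and k=4

Answer: NOT A VALID PRODUCT — duplicate pair at indices 4,1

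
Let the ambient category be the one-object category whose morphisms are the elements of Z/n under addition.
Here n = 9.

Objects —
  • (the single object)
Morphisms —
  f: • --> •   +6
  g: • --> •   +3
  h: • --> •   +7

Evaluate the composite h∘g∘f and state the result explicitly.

  0 +6≡6 +3≡0 +7≡7  (mod 9)
result: +7

Answer: +7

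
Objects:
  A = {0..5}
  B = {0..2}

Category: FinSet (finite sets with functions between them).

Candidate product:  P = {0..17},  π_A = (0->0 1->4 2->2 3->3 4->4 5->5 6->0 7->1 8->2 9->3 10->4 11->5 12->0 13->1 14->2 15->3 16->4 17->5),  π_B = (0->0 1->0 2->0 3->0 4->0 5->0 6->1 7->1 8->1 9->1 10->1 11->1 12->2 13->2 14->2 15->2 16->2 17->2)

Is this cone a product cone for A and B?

|A|·|B| = 6·3 = 18;  |P| = 18
Check the pairing map k ↦ (π_A(k), π_B(k)):
  0 -> (0,0)
  1 -> (4,0)
  2 -> (2,0)
  3 -> (3,0)
  4 -> (4,0)  ✗ repeats pair of k=1
  5 -> (5,0)
  6 -> (0,1)
  7 -> (1,1)
  8 -> (2,1)
  9 -> (3,1)
  10 -> (4,1)
  11 -> (5,1)
  12 -> (0,2)
  13 -> (1,2)
  14 -> (2,2)
  15 -> (3,2)
  16 -> (4,2)
  17 -> (5,2)
distinct pairs in image: 17 / 18 needed
  → (4,0) hit at k=1 and k=4

Answer: NOT A VALID PRODUCT — duplicate pair at indices 4,1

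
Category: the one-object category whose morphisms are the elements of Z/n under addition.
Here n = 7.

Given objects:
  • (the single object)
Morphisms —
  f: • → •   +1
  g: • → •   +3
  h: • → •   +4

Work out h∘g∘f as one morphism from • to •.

Answer: +1

Work:
  0 +1≡1 +3≡4 +4≡1  (mod 7)
composite: +1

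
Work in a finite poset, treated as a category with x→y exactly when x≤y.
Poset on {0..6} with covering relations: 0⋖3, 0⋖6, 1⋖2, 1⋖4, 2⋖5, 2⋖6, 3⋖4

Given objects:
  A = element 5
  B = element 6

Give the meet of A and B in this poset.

{x : x≤A ∧ x≤B} = {1,2}  (A=5, B=6)
  1 ≤ 2
  2 ≤ 2
glb = 2

Answer: A∧B = 2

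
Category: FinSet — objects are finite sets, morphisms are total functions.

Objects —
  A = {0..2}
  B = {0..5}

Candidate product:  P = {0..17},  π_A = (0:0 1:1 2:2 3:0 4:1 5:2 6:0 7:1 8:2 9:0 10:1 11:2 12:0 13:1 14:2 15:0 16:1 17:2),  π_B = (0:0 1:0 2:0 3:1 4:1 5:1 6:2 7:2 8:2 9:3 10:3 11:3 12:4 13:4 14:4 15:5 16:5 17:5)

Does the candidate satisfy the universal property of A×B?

Answer: VALID PRODUCT

Trace:
|A|·|B| = 3·6 = 18;  |P| = 18
Check the pairing map k ↦ (π_A(k), π_B(k)):
  0 : (0,0)
  1 : (1,0)
  2 : (2,0)
  3 : (0,1)
  4 : (1,1)
  5 : (2,1)
  6 : (0,2)
  7 : (1,2)
  8 : (2,2)
  9 : (0,3)
  10 : (1,3)
  11 : (2,3)
  12 : (0,4)
  13 : (1,4)
  14 : (2,4)
  15 : (0,5)
  16 : (1,5)
  17 : (2,5)
distinct pairs in image: 18 / 18 needed
  → bijection onto A×B; projections well-typed.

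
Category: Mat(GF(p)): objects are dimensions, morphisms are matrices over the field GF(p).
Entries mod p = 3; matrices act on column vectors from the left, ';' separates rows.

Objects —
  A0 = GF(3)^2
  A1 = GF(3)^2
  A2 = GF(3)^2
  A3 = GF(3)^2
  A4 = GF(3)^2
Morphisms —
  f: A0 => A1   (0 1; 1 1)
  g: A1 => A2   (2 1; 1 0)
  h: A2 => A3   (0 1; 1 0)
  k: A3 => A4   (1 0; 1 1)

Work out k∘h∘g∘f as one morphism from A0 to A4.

Answer: (0 1; 1 1)

Derivation:
  e0=⟨1,0⟩ f=>⟨0,1⟩ g=>⟨1,0⟩ h=>⟨0,1⟩ k=>⟨0,1⟩
  e1=⟨0,1⟩ f=>⟨1,1⟩ g=>⟨0,1⟩ h=>⟨1,0⟩ k=>⟨1,1⟩
result: (0 1; 1 1)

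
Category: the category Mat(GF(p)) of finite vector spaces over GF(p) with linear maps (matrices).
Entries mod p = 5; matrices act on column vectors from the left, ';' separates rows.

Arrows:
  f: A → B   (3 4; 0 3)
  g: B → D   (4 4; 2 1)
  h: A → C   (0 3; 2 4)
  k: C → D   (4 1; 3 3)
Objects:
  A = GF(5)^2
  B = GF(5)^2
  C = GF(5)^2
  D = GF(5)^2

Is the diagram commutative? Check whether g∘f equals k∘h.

Along f;g (path 1):
  e0=(1,0) f→(3,0) g→(2,1)
  e1=(0,1) f→(4,3) g→(3,1)
  result₁ = (2 3; 1 1)
Along h;k (path 2):
  e0=(1,0) h→(0,2) k→(2,1)
  e1=(0,1) h→(3,4) k→(1,1)
  result₂ = (2 1; 1 1)
Equal? differ; not commutative

Answer: DOES NOT COMMUTE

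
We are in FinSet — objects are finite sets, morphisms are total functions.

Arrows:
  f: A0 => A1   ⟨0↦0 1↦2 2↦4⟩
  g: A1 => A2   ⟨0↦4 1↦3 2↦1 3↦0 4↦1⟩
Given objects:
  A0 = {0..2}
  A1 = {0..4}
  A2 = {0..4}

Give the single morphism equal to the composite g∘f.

  0 f=>0 g=>4
  1 f=>2 g=>1
  2 f=>4 g=>1
composite: ⟨0↦4 1↦1 2↦1⟩

Answer: ⟨0↦4 1↦1 2↦1⟩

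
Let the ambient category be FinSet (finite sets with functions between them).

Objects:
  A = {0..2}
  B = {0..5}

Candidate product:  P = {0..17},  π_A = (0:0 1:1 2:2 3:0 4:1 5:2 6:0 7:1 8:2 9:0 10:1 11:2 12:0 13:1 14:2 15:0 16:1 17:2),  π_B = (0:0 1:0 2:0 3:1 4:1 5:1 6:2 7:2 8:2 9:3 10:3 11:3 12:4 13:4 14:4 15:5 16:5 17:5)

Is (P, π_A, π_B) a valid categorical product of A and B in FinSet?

Answer: VALID PRODUCT

Work:
|A|·|B| = 3·6 = 18;  |P| = 18
Check the pairing map k ↦ (π_A(k), π_B(k)):
  0 : (0,0)
  1 : (1,0)
  2 : (2,0)
  3 : (0,1)
  4 : (1,1)
  5 : (2,1)
  6 : (0,2)
  7 : (1,2)
  8 : (2,2)
  9 : (0,3)
  10 : (1,3)
  11 : (2,3)
  12 : (0,4)
  13 : (1,4)
  14 : (2,4)
  15 : (0,5)
  16 : (1,5)
  17 : (2,5)
distinct pairs in image: 18 / 18 needed
  → bijection onto A×B; projections well-typed.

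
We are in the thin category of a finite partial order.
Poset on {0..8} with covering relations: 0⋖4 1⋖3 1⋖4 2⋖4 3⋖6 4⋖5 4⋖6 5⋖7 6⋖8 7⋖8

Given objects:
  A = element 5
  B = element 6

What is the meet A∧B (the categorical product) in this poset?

{x : x⊑A ∧ x⊑B} = {0,1,2,4}  (A=5, B=6)
  0 ⊑ 4
  1 ⊑ 4
  2 ⊑ 4
  4 ⊑ 4
glb = 4

Answer: A∧B = 4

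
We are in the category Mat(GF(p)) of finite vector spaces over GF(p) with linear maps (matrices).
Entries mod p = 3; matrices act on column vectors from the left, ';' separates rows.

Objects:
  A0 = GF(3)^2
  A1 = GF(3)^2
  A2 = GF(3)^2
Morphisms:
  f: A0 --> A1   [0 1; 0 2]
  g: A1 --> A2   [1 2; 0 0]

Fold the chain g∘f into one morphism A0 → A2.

  e0=[1,0] f-->[0,0] g-->[0,0]
  e1=[0,1] f-->[1,2] g-->[2,0]
composite: [0 2; 0 0]

Answer: [0 2; 0 0]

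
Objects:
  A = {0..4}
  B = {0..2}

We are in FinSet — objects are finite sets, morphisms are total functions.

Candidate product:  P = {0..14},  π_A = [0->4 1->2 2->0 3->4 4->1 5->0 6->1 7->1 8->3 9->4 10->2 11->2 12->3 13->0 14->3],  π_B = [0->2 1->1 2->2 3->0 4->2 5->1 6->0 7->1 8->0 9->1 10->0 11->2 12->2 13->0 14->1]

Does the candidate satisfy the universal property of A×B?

|A|·|B| = 5·3 = 15;  |P| = 15
Check the pairing map k ↦ (π_A(k), π_B(k)):
  0 -> (4,2)
  1 -> (2,1)
  2 -> (0,2)
  3 -> (4,0)
  4 -> (1,2)
  5 -> (0,1)
  6 -> (1,0)
  7 -> (1,1)
  8 -> (3,0)
  9 -> (4,1)
  10 -> (2,0)
  11 -> (2,2)
  12 -> (3,2)
  13 -> (0,0)
  14 -> (3,1)
distinct pairs in image: 15 / 15 needed
  → bijection onto A×B; projections well-typed.

Answer: VALID PRODUCT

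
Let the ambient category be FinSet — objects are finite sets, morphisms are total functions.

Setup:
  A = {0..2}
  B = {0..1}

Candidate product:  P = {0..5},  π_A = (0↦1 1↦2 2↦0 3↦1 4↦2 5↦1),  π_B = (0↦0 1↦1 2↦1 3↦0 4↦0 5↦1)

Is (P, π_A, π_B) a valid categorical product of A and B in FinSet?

Answer: NOT A VALID PRODUCT — duplicate pair at indices 0,3

Work:
|A|·|B| = 3·2 = 6;  |P| = 6
Check the pairing map k ↦ (π_A(k), π_B(k)):
  0 ↦ (1,0)
  1 ↦ (2,1)
  2 ↦ (0,1)
  3 ↦ (1,0)  ✗ repeats pair of k=0
  4 ↦ (2,0)
  5 ↦ (1,1)
distinct pairs in image: 5 / 6 needed
  → (1,0) hit at k=0 and k=3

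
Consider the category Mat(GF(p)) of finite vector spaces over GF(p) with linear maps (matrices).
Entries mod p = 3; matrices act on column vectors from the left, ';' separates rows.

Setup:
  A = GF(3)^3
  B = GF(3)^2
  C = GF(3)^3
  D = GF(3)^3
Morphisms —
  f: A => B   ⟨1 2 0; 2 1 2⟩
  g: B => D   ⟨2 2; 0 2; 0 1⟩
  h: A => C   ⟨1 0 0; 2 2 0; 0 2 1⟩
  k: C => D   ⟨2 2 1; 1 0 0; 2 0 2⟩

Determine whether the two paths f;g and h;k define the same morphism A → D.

Path 1 = f;g:
  e0=⟨1,0,0⟩ f=>⟨1,2⟩ g=>⟨0,1,2⟩
  e1=⟨0,1,0⟩ f=>⟨2,1⟩ g=>⟨0,2,1⟩
  e2=⟨0,0,1⟩ f=>⟨0,2⟩ g=>⟨1,1,2⟩
  result₁ = ⟨0 0 1; 1 2 1; 2 1 2⟩
Path 2 = h;k:
  e0=⟨1,0,0⟩ h=>⟨1,2,0⟩ k=>⟨0,1,2⟩
  e1=⟨0,1,0⟩ h=>⟨0,2,2⟩ k=>⟨0,0,1⟩
  e2=⟨0,0,1⟩ h=>⟨0,0,1⟩ k=>⟨1,0,2⟩
  result₂ = ⟨0 0 1; 1 0 0; 2 1 2⟩
Equal? differ; not commutative

Answer: DOES NOT COMMUTE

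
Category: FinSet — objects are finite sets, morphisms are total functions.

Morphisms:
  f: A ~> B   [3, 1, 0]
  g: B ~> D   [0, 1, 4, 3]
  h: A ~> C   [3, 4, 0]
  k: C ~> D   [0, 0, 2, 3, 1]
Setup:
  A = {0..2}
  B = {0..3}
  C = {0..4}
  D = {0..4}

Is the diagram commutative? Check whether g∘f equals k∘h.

Answer: COMMUTES

Work:
Path 1 = f;g:
  0 f~>3 g~>3
  1 f~>1 g~>1
  2 f~>0 g~>0
  result₁ = [3, 1, 0]
Path 2 = h;k:
  0 h~>3 k~>3
  1 h~>4 k~>1
  2 h~>0 k~>0
  result₂ = [3, 1, 0]
Equal? YES — commutes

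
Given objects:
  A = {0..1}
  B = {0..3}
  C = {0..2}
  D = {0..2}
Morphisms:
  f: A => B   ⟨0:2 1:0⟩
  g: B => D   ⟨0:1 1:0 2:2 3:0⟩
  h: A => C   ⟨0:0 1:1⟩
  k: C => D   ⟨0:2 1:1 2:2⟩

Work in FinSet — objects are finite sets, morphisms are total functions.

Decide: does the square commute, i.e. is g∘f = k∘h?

Answer: COMMUTES

Work:
Path 1 = f;g:
  0 f=>2 g=>2
  1 f=>0 g=>1
  result₁ = ⟨0:2 1:1⟩
Path 2 = h;k:
  0 h=>0 k=>2
  1 h=>1 k=>1
  result₂ = ⟨0:2 1:1⟩
Equal? YES — commutes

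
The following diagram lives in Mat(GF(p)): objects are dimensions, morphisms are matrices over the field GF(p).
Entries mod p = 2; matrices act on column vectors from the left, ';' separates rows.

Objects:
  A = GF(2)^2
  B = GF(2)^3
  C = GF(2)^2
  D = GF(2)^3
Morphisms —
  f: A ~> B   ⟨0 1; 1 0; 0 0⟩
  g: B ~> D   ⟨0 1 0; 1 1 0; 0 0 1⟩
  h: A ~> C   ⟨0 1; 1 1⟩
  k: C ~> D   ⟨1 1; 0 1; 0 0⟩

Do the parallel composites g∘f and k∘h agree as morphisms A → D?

Answer: COMMUTES

Trace:
Path 1 = f;g:
  e0=⟨1,0⟩ f~>⟨0,1,0⟩ g~>⟨1,1,0⟩
  e1=⟨0,1⟩ f~>⟨1,0,0⟩ g~>⟨0,1,0⟩
  composite₁ = ⟨1 0; 1 1; 0 0⟩
Path 2 = h;k:
  e0=⟨1,0⟩ h~>⟨0,1⟩ k~>⟨1,1,0⟩
  e1=⟨0,1⟩ h~>⟨1,1⟩ k~>⟨0,1,0⟩
  composite₂ = ⟨1 0; 1 1; 0 0⟩
Equal? equal; square commutes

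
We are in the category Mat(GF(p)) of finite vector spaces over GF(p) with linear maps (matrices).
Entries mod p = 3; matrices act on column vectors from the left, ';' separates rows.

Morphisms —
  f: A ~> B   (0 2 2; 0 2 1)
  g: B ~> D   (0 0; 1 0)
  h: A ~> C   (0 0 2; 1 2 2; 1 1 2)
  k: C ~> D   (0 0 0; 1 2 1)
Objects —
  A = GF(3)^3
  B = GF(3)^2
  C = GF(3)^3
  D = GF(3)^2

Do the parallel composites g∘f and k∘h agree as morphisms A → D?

Answer: COMMUTES

Trace:
Along f;g (path 1):
  e0=[1,0,0] f~>[0,0] g~>[0,0]
  e1=[0,1,0] f~>[2,2] g~>[0,2]
  e2=[0,0,1] f~>[2,1] g~>[0,2]
  composite₁ = (0 0 0; 0 2 2)
Along h;k (path 2):
  e0=[1,0,0] h~>[0,1,1] k~>[0,0]
  e1=[0,1,0] h~>[0,2,1] k~>[0,2]
  e2=[0,0,1] h~>[2,2,2] k~>[0,2]
  composite₂ = (0 0 0; 0 2 2)
Equal? same morphism ✓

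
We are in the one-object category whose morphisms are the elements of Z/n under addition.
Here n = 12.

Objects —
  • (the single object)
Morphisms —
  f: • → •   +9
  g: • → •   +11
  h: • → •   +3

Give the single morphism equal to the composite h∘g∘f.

Answer: +11

Work:
  0 +9≡9 +11≡8 +3≡11  (mod 12)
⟦path⟧: +11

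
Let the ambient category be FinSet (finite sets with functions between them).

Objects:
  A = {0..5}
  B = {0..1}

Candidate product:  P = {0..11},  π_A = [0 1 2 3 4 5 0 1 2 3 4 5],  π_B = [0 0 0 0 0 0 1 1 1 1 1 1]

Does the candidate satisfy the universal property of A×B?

|A|·|B| = 6·2 = 12;  |P| = 12
Check the pairing map k ↦ (π_A(k), π_B(k)):
  0 -> (0,0)
  1 -> (1,0)
  2 -> (2,0)
  3 -> (3,0)
  4 -> (4,0)
  5 -> (5,0)
  6 -> (0,1)
  7 -> (1,1)
  8 -> (2,1)
  9 -> (3,1)
  10 -> (4,1)
  11 -> (5,1)
distinct pairs in image: 12 / 12 needed
  → bijection onto A×B; projections well-typed.

Answer: VALID PRODUCT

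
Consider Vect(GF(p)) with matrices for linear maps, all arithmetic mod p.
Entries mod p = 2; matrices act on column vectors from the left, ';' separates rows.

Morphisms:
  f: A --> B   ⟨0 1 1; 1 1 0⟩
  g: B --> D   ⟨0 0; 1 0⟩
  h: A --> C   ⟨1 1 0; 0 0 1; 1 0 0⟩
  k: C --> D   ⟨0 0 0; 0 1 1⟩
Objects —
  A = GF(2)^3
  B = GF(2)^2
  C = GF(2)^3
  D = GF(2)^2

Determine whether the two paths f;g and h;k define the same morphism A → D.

Path 1 = f;g:
  e0=[1,0,0] f-->[0,1] g-->[0,0]
  e1=[0,1,0] f-->[1,1] g-->[0,1]
  e2=[0,0,1] f-->[1,0] g-->[0,1]
  ⟦path⟧₁ = ⟨0 0 0; 0 1 1⟩
Path 2 = h;k:
  e0=[1,0,0] h-->[1,0,1] k-->[0,1]
  e1=[0,1,0] h-->[1,0,0] k-->[0,0]
  e2=[0,0,1] h-->[0,1,0] k-->[0,1]
  ⟦path⟧₂ = ⟨0 0 0; 1 0 1⟩
Equal? NO — does not commute

Answer: DOES NOT COMMUTE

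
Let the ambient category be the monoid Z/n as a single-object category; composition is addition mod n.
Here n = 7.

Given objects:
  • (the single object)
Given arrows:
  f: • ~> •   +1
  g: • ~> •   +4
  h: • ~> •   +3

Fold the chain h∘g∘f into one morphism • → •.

  0 +1≡1 +4≡5 +3≡1  (mod 7)
result: +1

Answer: +1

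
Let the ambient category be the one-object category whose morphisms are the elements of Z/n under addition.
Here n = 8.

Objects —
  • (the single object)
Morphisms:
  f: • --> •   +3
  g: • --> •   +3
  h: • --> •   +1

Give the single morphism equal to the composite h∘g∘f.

  0 +3≡3 +3≡6 +1≡7  (mod 8)
⟦path⟧: +7

Answer: +7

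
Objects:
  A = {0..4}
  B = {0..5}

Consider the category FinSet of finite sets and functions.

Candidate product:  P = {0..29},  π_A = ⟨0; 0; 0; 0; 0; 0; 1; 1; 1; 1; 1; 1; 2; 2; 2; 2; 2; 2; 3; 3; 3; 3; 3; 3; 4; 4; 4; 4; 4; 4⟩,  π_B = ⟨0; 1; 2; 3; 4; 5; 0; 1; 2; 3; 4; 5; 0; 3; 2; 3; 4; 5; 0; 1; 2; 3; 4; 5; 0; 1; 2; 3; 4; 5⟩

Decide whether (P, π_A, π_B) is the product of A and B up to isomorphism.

Answer: NOT A VALID PRODUCT — duplicate pair at indices 15,13

Trace:
|A|·|B| = 5·6 = 30;  |P| = 30
Check the pairing map k ↦ (π_A(k), π_B(k)):
  0 -> (0,0)
  1 -> (0,1)
  2 -> (0,2)
  3 -> (0,3)
  4 -> (0,4)
  5 -> (0,5)
  6 -> (1,0)
  7 -> (1,1)
  8 -> (1,2)
  9 -> (1,3)
  10 -> (1,4)
  11 -> (1,5)
  12 -> (2,0)
  13 -> (2,3)
  14 -> (2,2)
  15 -> (2,3)  ✗ repeats pair of k=13
  16 -> (2,4)
  17 -> (2,5)
  18 -> (3,0)
  19 -> (3,1)
  20 -> (3,2)
  21 -> (3,3)
  22 -> (3,4)
  23 -> (3,5)
  24 -> (4,0)
  25 -> (4,1)
  26 -> (4,2)
  27 -> (4,3)
  28 -> (4,4)
  29 -> (4,5)
distinct pairs in image: 29 / 30 needed
  → (2,3) hit at k=13 and k=15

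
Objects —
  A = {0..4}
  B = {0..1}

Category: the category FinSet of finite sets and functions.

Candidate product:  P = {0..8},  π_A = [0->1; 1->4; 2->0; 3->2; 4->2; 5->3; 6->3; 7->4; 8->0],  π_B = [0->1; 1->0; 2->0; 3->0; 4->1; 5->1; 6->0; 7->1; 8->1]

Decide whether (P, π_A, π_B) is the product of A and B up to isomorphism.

|A|·|B| = 5·2 = 10;  |P| = 9
  → cardinalities differ; no bijection possible.

Answer: NOT A VALID PRODUCT — |P|=9 ≠ |A|·|B|=10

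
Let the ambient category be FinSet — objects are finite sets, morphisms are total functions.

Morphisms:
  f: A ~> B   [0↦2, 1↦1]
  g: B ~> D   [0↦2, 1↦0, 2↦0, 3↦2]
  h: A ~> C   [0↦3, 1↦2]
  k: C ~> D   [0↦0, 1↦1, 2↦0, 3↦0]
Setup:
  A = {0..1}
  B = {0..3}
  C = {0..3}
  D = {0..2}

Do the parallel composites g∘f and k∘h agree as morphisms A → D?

Along f;g (path 1):
  0 f~>2 g~>0
  1 f~>1 g~>0
  ⟦path⟧₁ = [0↦0, 1↦0]
Along h;k (path 2):
  0 h~>3 k~>0
  1 h~>2 k~>0
  ⟦path⟧₂ = [0↦0, 1↦0]
Equal? equal; square commutes

Answer: COMMUTES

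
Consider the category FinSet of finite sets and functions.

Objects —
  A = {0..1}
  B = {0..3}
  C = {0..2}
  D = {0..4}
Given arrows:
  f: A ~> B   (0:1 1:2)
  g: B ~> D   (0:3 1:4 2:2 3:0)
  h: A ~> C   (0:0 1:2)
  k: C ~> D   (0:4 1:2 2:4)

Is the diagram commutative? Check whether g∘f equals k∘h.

Along f;g (path 1):
  0 f~>1 g~>4
  1 f~>2 g~>2
  result₁ = (0:4 1:2)
Along h;k (path 2):
  0 h~>0 k~>4
  1 h~>2 k~>4
  result₂ = (0:4 1:4)
Equal? distinct morphisms ✗

Answer: DOES NOT COMMUTE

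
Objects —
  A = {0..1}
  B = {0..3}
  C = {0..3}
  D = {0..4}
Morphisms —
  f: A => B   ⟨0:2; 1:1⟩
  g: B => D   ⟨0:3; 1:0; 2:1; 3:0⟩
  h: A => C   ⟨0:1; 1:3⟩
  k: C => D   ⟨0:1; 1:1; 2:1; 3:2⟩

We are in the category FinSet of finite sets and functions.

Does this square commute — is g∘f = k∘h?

Answer: DOES NOT COMMUTE

Trace:
1) trace f;g:
  0 f=>2 g=>1
  1 f=>1 g=>0
  ⟦path⟧₁ = ⟨0:1; 1:0⟩
2) trace h;k:
  0 h=>1 k=>1
  1 h=>3 k=>2
  ⟦path⟧₂ = ⟨0:1; 1:2⟩
Equal? differ; not commutative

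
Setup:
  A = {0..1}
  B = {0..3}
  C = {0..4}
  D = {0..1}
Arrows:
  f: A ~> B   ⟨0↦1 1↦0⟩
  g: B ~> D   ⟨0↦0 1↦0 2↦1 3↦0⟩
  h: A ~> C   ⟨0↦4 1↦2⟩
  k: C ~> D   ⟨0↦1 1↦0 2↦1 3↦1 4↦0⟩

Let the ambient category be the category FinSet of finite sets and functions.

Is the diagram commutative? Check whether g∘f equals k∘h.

Answer: DOES NOT COMMUTE

Work:
Path 1 = f;g:
  0 f~>1 g~>0
  1 f~>0 g~>0
  ⟦path⟧₁ = ⟨0↦0 1↦0⟩
Path 2 = h;k:
  0 h~>4 k~>0
  1 h~>2 k~>1
  ⟦path⟧₂ = ⟨0↦0 1↦1⟩
Equal? distinct morphisms ✗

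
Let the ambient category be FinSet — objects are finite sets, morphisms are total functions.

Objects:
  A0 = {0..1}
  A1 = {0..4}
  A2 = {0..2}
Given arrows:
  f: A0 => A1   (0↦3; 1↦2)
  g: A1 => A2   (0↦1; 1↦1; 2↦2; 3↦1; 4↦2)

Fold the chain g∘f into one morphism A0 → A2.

  0 f=>3 g=>1
  1 f=>2 g=>2
result: (0↦1; 1↦2)

Answer: (0↦1; 1↦2)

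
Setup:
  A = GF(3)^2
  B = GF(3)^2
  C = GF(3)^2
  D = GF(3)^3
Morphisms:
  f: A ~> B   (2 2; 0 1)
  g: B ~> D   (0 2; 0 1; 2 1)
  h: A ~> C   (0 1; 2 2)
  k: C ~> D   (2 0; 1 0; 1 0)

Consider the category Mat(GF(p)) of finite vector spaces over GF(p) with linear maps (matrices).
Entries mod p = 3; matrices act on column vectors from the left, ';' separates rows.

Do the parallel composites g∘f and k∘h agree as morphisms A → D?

Path 1 = f;g:
  e0=(1,0) f~>(2,0) g~>(0,0,1)
  e1=(0,1) f~>(2,1) g~>(2,1,2)
  composite₁ = (0 2; 0 1; 1 2)
Path 2 = h;k:
  e0=(1,0) h~>(0,2) k~>(0,0,0)
  e1=(0,1) h~>(1,2) k~>(2,1,1)
  composite₂ = (0 2; 0 1; 0 1)
Equal? differ; not commutative

Answer: DOES NOT COMMUTE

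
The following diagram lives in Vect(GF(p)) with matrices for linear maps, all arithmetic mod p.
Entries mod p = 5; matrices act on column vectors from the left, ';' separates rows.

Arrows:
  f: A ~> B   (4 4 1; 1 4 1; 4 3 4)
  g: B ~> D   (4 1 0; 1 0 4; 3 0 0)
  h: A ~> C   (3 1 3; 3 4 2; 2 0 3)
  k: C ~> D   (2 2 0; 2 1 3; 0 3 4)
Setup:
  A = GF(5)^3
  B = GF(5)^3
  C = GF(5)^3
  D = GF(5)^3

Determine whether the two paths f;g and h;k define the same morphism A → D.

Answer: COMMUTES

Derivation:
Path 1 = f;g:
  e0=⟨1,0,0⟩ f~>⟨4,1,4⟩ g~>⟨2,0,2⟩
  e1=⟨0,1,0⟩ f~>⟨4,4,3⟩ g~>⟨0,1,2⟩
  e2=⟨0,0,1⟩ f~>⟨1,1,4⟩ g~>⟨0,2,3⟩
  composite₁ = (2 0 0; 0 1 2; 2 2 3)
Path 2 = h;k:
  e0=⟨1,0,0⟩ h~>⟨3,3,2⟩ k~>⟨2,0,2⟩
  e1=⟨0,1,0⟩ h~>⟨1,4,0⟩ k~>⟨0,1,2⟩
  e2=⟨0,0,1⟩ h~>⟨3,2,3⟩ k~>⟨0,2,3⟩
  composite₂ = (2 0 0; 0 1 2; 2 2 3)
Equal? YES — commutes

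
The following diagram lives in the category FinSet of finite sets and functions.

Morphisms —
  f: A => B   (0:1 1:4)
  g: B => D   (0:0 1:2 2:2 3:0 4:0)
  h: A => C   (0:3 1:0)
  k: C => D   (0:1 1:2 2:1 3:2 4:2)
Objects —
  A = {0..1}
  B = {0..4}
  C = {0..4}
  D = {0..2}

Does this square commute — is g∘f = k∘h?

Answer: DOES NOT COMMUTE

Derivation:
Along f;g (path 1):
  0 f=>1 g=>2
  1 f=>4 g=>0
  result₁ = (0:2 1:0)
Along h;k (path 2):
  0 h=>3 k=>2
  1 h=>0 k=>1
  result₂ = (0:2 1:1)
Equal? differ; not commutative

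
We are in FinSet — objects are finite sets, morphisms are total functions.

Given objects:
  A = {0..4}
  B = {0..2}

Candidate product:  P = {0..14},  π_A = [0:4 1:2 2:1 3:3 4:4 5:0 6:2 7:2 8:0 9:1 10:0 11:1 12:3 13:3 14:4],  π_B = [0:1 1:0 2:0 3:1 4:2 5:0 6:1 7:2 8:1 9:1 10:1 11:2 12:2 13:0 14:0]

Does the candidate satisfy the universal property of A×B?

|A|·|B| = 5·3 = 15;  |P| = 15
Check the pairing map k ↦ (π_A(k), π_B(k)):
  0 : (4,1)
  1 : (2,0)
  2 : (1,0)
  3 : (3,1)
  4 : (4,2)
  5 : (0,0)
  6 : (2,1)
  7 : (2,2)
  8 : (0,1)
  9 : (1,1)
  10 : (0,1)  ✗ repeats pair of k=8
  11 : (1,2)
  12 : (3,2)
  13 : (3,0)
  14 : (4,0)
distinct pairs in image: 14 / 15 needed
  → (0,1) hit at k=8 and k=10

Answer: NOT A VALID PRODUCT — duplicate pair at indices 10,8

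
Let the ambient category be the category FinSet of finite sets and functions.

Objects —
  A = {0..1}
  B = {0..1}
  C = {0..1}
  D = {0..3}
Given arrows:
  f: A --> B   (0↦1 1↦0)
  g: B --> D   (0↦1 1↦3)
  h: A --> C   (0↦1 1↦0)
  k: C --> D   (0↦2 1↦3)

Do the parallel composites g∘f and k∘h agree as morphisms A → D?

Answer: DOES NOT COMMUTE

Derivation:
1) trace f;g:
  0 f-->1 g-->3
  1 f-->0 g-->1
  ⟦path⟧₁ = (0↦3 1↦1)
2) trace h;k:
  0 h-->1 k-->3
  1 h-->0 k-->2
  ⟦path⟧₂ = (0↦3 1↦2)
Equal? NO — does not commute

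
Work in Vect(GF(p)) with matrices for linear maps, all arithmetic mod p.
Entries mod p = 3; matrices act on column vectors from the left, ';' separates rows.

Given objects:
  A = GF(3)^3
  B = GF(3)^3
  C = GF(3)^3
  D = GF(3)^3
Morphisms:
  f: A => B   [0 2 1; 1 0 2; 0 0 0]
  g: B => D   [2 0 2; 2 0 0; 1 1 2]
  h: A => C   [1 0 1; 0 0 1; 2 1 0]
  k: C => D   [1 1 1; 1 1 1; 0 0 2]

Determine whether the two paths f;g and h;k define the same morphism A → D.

Path 1 = f;g:
  e0=(1,0,0) f=>(0,1,0) g=>(0,0,1)
  e1=(0,1,0) f=>(2,0,0) g=>(1,1,2)
  e2=(0,0,1) f=>(1,2,0) g=>(2,2,0)
  composite₁ = [0 1 2; 0 1 2; 1 2 0]
Path 2 = h;k:
  e0=(1,0,0) h=>(1,0,2) k=>(0,0,1)
  e1=(0,1,0) h=>(0,0,1) k=>(1,1,2)
  e2=(0,0,1) h=>(1,1,0) k=>(2,2,0)
  composite₂ = [0 1 2; 0 1 2; 1 2 0]
Equal? same morphism ✓

Answer: COMMUTES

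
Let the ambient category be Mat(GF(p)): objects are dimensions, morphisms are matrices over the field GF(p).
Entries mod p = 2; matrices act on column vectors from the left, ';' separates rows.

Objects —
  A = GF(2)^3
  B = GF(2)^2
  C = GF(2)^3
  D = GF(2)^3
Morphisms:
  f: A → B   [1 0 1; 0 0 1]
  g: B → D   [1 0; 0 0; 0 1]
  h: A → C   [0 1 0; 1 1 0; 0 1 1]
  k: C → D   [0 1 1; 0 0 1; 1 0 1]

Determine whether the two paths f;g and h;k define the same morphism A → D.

Answer: DOES NOT COMMUTE

Trace:
Path 1 = f;g:
  e0=[1,0,0] f→[1,0] g→[1,0,0]
  e1=[0,1,0] f→[0,0] g→[0,0,0]
  e2=[0,0,1] f→[1,1] g→[1,0,1]
  composite₁ = [1 0 1; 0 0 0; 0 0 1]
Path 2 = h;k:
  e0=[1,0,0] h→[0,1,0] k→[1,0,0]
  e1=[0,1,0] h→[1,1,1] k→[0,1,0]
  e2=[0,0,1] h→[0,0,1] k→[1,1,1]
  composite₂ = [1 0 1; 0 1 1; 0 0 1]
Equal? distinct morphisms ✗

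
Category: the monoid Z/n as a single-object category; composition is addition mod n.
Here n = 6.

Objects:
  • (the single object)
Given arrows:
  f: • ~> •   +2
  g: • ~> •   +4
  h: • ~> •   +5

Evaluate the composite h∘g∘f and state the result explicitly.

  0 +2≡2 +4≡0 +5≡5  (mod 6)
result: +5

Answer: +5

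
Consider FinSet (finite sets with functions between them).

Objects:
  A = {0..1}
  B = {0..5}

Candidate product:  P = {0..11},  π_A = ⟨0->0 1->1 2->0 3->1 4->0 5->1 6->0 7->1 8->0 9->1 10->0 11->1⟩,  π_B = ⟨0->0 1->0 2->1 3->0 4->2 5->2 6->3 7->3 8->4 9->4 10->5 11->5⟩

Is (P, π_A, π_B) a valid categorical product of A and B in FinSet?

Answer: NOT A VALID PRODUCT — duplicate pair at indices 1,3

Trace:
|A|·|B| = 2·6 = 12;  |P| = 12
Check the pairing map k ↦ (π_A(k), π_B(k)):
  0 -> (0,0)
  1 -> (1,0)
  2 -> (0,1)
  3 -> (1,0)  ✗ repeats pair of k=1
  4 -> (0,2)
  5 -> (1,2)
  6 -> (0,3)
  7 -> (1,3)
  8 -> (0,4)
  9 -> (1,4)
  10 -> (0,5)
  11 -> (1,5)
distinct pairs in image: 11 / 12 needed
  → (1,0) hit at k=1 and k=3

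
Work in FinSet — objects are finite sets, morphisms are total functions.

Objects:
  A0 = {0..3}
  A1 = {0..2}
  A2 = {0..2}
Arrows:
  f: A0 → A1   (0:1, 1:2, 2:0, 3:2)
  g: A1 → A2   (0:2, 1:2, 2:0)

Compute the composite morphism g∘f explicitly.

Answer: (0:2, 1:0, 2:2, 3:0)

Trace:
  0 f→1 g→2
  1 f→2 g→0
  2 f→0 g→2
  3 f→2 g→0
⟦path⟧: (0:2, 1:0, 2:2, 3:0)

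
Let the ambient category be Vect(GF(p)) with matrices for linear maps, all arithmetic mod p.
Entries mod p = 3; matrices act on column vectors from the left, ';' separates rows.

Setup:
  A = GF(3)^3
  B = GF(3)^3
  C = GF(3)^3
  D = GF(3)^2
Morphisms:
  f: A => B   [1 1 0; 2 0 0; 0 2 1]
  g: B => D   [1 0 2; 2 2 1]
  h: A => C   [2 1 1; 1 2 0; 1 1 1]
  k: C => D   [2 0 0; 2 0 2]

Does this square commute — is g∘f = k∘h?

Path 1 = f;g:
  e0=(1,0,0) f=>(1,2,0) g=>(1,0)
  e1=(0,1,0) f=>(1,0,2) g=>(2,1)
  e2=(0,0,1) f=>(0,0,1) g=>(2,1)
  ⟦path⟧₁ = [1 2 2; 0 1 1]
Path 2 = h;k:
  e0=(1,0,0) h=>(2,1,1) k=>(1,0)
  e1=(0,1,0) h=>(1,2,1) k=>(2,1)
  e2=(0,0,1) h=>(1,0,1) k=>(2,1)
  ⟦path⟧₂ = [1 2 2; 0 1 1]
Equal? YES — commutes

Answer: COMMUTES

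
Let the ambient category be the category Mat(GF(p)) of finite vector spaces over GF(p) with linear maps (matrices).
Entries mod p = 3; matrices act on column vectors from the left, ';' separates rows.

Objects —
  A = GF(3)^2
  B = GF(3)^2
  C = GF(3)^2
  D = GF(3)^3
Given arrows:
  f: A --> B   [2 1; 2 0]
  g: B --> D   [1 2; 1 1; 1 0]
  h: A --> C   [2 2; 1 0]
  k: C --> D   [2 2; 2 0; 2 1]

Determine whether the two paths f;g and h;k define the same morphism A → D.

Answer: COMMUTES

Derivation:
Along f;g (path 1):
  e0=(1,0) f-->(2,2) g-->(0,1,2)
  e1=(0,1) f-->(1,0) g-->(1,1,1)
  ⟦path⟧₁ = [0 1; 1 1; 2 1]
Along h;k (path 2):
  e0=(1,0) h-->(2,1) k-->(0,1,2)
  e1=(0,1) h-->(2,0) k-->(1,1,1)
  ⟦path⟧₂ = [0 1; 1 1; 2 1]
Equal? YES — commutes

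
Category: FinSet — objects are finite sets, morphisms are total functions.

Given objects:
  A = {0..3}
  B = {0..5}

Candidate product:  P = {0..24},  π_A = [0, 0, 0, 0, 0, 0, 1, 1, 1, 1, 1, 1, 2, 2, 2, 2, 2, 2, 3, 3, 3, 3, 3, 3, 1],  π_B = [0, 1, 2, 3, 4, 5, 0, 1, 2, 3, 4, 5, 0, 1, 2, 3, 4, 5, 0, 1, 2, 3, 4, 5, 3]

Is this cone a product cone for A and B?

Answer: NOT A VALID PRODUCT — |P|=25 ≠ |A|·|B|=24

Derivation:
|A|·|B| = 4·6 = 24;  |P| = 25
  → cardinalities differ; no bijection possible.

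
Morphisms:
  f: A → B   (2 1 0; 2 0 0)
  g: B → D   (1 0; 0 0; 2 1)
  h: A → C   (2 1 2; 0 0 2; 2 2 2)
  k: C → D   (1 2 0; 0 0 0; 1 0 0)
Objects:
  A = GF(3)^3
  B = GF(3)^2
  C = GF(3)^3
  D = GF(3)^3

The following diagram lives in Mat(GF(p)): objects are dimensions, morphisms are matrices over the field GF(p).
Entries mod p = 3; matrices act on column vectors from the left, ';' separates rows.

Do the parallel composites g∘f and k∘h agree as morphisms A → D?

Answer: DOES NOT COMMUTE

Trace:
Along f;g (path 1):
  e0=⟨1,0,0⟩ f→⟨2,2⟩ g→⟨2,0,0⟩
  e1=⟨0,1,0⟩ f→⟨1,0⟩ g→⟨1,0,2⟩
  e2=⟨0,0,1⟩ f→⟨0,0⟩ g→⟨0,0,0⟩
  composite₁ = (2 1 0; 0 0 0; 0 2 0)
Along h;k (path 2):
  e0=⟨1,0,0⟩ h→⟨2,0,2⟩ k→⟨2,0,2⟩
  e1=⟨0,1,0⟩ h→⟨1,0,2⟩ k→⟨1,0,1⟩
  e2=⟨0,0,1⟩ h→⟨2,2,2⟩ k→⟨0,0,2⟩
  composite₂ = (2 1 0; 0 0 0; 2 1 2)
Equal? distinct morphisms ✗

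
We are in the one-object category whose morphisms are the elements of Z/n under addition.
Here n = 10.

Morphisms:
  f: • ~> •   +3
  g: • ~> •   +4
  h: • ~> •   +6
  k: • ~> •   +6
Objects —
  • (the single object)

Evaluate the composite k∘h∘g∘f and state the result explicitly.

Answer: +9

Work:
  0 +3≡3 +4≡7 +6≡3 +6≡9  (mod 10)
⟦path⟧: +9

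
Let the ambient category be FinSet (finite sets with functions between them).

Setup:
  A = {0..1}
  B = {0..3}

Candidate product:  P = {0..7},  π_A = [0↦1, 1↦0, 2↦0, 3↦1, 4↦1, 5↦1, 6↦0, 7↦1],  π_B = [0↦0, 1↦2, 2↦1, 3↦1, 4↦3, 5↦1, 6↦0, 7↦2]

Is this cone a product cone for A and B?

|A|·|B| = 2·4 = 8;  |P| = 8
Check the pairing map k ↦ (π_A(k), π_B(k)):
  0 ↦ (1,0)
  1 ↦ (0,2)
  2 ↦ (0,1)
  3 ↦ (1,1)
  4 ↦ (1,3)
  5 ↦ (1,1)  ✗ repeats pair of k=3
  6 ↦ (0,0)
  7 ↦ (1,2)
distinct pairs in image: 7 / 8 needed
  → (1,1) hit at k=3 and k=5

Answer: NOT A VALID PRODUCT — duplicate pair at indices 5,3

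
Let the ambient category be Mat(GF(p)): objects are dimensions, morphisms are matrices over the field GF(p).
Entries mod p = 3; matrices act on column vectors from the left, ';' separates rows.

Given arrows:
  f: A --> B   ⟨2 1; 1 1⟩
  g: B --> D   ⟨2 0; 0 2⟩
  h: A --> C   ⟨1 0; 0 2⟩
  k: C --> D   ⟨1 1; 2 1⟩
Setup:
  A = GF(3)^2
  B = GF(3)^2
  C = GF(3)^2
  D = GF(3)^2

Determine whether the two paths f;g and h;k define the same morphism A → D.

1) trace f;g:
  e0=[1,0] f-->[2,1] g-->[1,2]
  e1=[0,1] f-->[1,1] g-->[2,2]
  composite₁ = ⟨1 2; 2 2⟩
2) trace h;k:
  e0=[1,0] h-->[1,0] k-->[1,2]
  e1=[0,1] h-->[0,2] k-->[2,2]
  composite₂ = ⟨1 2; 2 2⟩
Equal? same morphism ✓

Answer: COMMUTES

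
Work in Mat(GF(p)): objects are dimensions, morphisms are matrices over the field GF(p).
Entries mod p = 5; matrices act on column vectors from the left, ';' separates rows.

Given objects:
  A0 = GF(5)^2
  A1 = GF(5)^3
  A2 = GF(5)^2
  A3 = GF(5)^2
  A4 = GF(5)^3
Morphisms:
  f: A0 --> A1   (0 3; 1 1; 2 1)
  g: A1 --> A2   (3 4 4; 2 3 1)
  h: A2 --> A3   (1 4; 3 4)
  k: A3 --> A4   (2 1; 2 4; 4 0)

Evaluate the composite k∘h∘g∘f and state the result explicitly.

Answer: (0 0; 3 3; 3 3)

Work:
  e0=(1,0) f-->(0,1,2) g-->(2,0) h-->(2,1) k-->(0,3,3)
  e1=(0,1) f-->(3,1,1) g-->(2,0) h-->(2,1) k-->(0,3,3)
⟦path⟧: (0 0; 3 3; 3 3)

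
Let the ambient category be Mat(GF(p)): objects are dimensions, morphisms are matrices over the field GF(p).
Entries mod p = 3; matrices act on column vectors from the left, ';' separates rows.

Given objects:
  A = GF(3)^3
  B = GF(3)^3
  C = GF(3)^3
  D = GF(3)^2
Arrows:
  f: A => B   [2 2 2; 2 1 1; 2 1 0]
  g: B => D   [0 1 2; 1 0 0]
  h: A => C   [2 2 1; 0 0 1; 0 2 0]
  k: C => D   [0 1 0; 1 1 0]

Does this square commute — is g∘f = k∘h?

1) trace f;g:
  e0=[1,0,0] f=>[2,2,2] g=>[0,2]
  e1=[0,1,0] f=>[2,1,1] g=>[0,2]
  e2=[0,0,1] f=>[2,1,0] g=>[1,2]
  ⟦path⟧₁ = [0 0 1; 2 2 2]
2) trace h;k:
  e0=[1,0,0] h=>[2,0,0] k=>[0,2]
  e1=[0,1,0] h=>[2,0,2] k=>[0,2]
  e2=[0,0,1] h=>[1,1,0] k=>[1,2]
  ⟦path⟧₂ = [0 0 1; 2 2 2]
Equal? same morphism ✓

Answer: COMMUTES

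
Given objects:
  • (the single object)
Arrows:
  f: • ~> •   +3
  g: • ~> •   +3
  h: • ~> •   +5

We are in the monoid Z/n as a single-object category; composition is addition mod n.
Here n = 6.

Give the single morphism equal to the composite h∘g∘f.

Answer: +5

Derivation:
  0 +3≡3 +3≡0 +5≡5  (mod 6)
composite: +5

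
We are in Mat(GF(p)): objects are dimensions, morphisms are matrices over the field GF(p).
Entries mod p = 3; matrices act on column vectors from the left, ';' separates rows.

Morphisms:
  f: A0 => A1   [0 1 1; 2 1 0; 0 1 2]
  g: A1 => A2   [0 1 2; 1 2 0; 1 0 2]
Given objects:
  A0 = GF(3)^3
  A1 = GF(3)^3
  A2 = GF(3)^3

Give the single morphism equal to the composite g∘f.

  e0=⟨1,0,0⟩ f=>⟨0,2,0⟩ g=>⟨2,1,0⟩
  e1=⟨0,1,0⟩ f=>⟨1,1,1⟩ g=>⟨0,0,0⟩
  e2=⟨0,0,1⟩ f=>⟨1,0,2⟩ g=>⟨1,1,2⟩
⟦path⟧: [2 0 1; 1 0 1; 0 0 2]

Answer: [2 0 1; 1 0 1; 0 0 2]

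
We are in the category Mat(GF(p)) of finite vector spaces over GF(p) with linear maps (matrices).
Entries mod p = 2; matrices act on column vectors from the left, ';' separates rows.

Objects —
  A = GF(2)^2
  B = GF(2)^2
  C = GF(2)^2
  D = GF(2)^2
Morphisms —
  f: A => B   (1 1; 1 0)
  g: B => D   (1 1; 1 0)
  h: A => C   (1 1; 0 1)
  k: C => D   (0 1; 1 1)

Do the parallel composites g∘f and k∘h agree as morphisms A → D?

Answer: DOES NOT COMMUTE

Work:
Along f;g (path 1):
  e0=⟨1,0⟩ f=>⟨1,1⟩ g=>⟨0,1⟩
  e1=⟨0,1⟩ f=>⟨1,0⟩ g=>⟨1,1⟩
  composite₁ = (0 1; 1 1)
Along h;k (path 2):
  e0=⟨1,0⟩ h=>⟨1,0⟩ k=>⟨0,1⟩
  e1=⟨0,1⟩ h=>⟨1,1⟩ k=>⟨1,0⟩
  composite₂ = (0 1; 1 0)
Equal? NO — does not commute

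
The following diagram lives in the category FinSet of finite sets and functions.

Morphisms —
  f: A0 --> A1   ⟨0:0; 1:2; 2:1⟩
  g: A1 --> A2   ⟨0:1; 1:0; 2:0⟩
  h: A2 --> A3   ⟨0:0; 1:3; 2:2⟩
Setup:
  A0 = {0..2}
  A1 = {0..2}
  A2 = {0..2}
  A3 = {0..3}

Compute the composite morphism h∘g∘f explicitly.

  0 f-->0 g-->1 h-->3
  1 f-->2 g-->0 h-->0
  2 f-->1 g-->0 h-->0
result: ⟨0:3; 1:0; 2:0⟩

Answer: ⟨0:3; 1:0; 2:0⟩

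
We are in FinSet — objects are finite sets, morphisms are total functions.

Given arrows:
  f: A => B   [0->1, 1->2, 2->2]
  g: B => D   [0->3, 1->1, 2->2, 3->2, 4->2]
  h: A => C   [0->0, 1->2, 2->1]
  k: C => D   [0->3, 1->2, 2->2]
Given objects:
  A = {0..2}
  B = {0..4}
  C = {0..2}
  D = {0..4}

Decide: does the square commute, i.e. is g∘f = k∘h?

Answer: DOES NOT COMMUTE

Work:
Along f;g (path 1):
  0 f=>1 g=>1
  1 f=>2 g=>2
  2 f=>2 g=>2
  composite₁ = [0->1, 1->2, 2->2]
Along h;k (path 2):
  0 h=>0 k=>3
  1 h=>2 k=>2
  2 h=>1 k=>2
  composite₂ = [0->3, 1->2, 2->2]
Equal? differ; not commutative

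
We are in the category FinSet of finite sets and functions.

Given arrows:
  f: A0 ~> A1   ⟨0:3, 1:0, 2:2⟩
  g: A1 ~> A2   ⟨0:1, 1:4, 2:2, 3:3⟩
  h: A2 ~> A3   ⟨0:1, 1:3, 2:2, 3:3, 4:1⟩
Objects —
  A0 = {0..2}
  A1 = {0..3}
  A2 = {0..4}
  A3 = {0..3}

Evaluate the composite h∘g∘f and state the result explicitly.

Answer: ⟨0:3, 1:3, 2:2⟩

Trace:
  0 f~>3 g~>3 h~>3
  1 f~>0 g~>1 h~>3
  2 f~>2 g~>2 h~>2
⟦path⟧: ⟨0:3, 1:3, 2:2⟩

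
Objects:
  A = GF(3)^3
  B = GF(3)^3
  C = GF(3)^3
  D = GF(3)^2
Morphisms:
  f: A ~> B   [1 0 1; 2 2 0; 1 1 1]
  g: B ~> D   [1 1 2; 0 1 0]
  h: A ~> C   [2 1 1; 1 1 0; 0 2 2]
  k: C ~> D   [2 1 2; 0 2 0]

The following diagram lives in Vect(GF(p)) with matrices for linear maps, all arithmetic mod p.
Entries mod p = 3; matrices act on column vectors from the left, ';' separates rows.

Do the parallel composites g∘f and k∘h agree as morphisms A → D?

Answer: COMMUTES

Derivation:
Path 1 = f;g:
  e0=(1,0,0) f~>(1,2,1) g~>(2,2)
  e1=(0,1,0) f~>(0,2,1) g~>(1,2)
  e2=(0,0,1) f~>(1,0,1) g~>(0,0)
  composite₁ = [2 1 0; 2 2 0]
Path 2 = h;k:
  e0=(1,0,0) h~>(2,1,0) k~>(2,2)
  e1=(0,1,0) h~>(1,1,2) k~>(1,2)
  e2=(0,0,1) h~>(1,0,2) k~>(0,0)
  composite₂ = [2 1 0; 2 2 0]
Equal? equal; square commutes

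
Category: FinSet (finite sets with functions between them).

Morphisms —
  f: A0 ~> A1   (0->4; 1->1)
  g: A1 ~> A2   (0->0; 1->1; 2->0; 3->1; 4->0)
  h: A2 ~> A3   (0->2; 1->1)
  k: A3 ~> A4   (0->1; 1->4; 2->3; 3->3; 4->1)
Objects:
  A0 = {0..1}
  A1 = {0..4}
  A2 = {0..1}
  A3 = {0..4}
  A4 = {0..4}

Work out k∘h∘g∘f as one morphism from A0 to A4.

Answer: (0->3; 1->4)

Derivation:
  0 f~>4 g~>0 h~>2 k~>3
  1 f~>1 g~>1 h~>1 k~>4
result: (0->3; 1->4)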